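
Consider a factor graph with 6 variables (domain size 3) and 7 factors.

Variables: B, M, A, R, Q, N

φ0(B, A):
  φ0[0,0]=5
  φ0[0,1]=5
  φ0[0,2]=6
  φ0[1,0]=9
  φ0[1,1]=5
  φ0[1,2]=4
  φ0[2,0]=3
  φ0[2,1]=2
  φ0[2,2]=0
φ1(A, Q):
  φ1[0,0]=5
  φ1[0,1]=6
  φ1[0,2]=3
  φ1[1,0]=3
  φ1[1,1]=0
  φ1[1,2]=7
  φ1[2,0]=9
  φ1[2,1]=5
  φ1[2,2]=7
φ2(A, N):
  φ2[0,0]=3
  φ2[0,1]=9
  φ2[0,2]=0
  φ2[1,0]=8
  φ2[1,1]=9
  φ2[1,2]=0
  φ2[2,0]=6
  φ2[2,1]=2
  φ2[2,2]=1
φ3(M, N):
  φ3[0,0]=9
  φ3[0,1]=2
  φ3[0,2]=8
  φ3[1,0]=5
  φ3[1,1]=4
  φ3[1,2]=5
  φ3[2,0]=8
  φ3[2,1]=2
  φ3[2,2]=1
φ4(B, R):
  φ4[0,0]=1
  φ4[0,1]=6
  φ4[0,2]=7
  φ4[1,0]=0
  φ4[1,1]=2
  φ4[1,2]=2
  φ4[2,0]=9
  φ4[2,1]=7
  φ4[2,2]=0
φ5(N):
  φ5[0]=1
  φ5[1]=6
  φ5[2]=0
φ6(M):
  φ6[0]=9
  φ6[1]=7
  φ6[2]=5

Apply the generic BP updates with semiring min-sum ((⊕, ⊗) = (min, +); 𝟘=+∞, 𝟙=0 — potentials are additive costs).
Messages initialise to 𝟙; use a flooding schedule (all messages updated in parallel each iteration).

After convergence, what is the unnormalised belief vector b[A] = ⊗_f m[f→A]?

init: all messages = 𝟙 over 3 values
r1 m[φ0→B] = [5, 4, 0]
r1 m[φ0→A] = [3, 2, 0]
r1 m[φ1→A] = [3, 0, 5]
r1 m[φ1→Q] = [3, 0, 3]
r1 m[φ2→A] = [0, 0, 1]
r1 m[φ2→N] = [3, 2, 0]
r1 m[φ3→M] = [2, 4, 1]
r1 m[φ3→N] = [5, 2, 1]
r1 m[φ4→B] = [1, 0, 0]
r1 m[φ4→R] = [0, 2, 0]
r1 m[φ5→N] = [1, 6, 0]
r1 m[φ6→M] = [9, 7, 5]
r1 m[B→φ0] = [0, 0, 0]
r1 m[B→φ4] = [0, 0, 0]
r1 m[M→φ3] = [0, 0, 0]
r1 m[M→φ6] = [0, 0, 0]
r1 m[A→φ0] = [0, 0, 0]
r1 m[A→φ1] = [0, 0, 0]
r1 m[A→φ2] = [0, 0, 0]
r1 m[R→φ4] = [0, 0, 0]
r1 m[Q→φ1] = [0, 0, 0]
r1 m[N→φ2] = [0, 0, 0]
r1 m[N→φ3] = [0, 0, 0]
r1 m[N→φ5] = [0, 0, 0]
r2 m[φ0→B] = [5, 4, 0]
r2 m[φ0→A] = [3, 2, 0]
r2 m[φ1→A] = [3, 0, 5]
r2 m[φ1→Q] = [3, 0, 3]
r2 m[φ2→A] = [0, 0, 1]
r2 m[φ2→N] = [3, 2, 0]
r2 m[φ3→M] = [2, 4, 1]
r2 m[φ3→N] = [5, 2, 1]
r2 m[φ4→B] = [1, 0, 0]
r2 m[φ4→R] = [0, 2, 0]
r2 m[φ5→N] = [1, 6, 0]
r2 m[φ6→M] = [9, 7, 5]
r2 m[B→φ0] = [1, 0, 0]
r2 m[B→φ4] = [5, 4, 0]
r2 m[M→φ3] = [9, 7, 5]
r2 m[M→φ6] = [2, 4, 1]
r2 m[A→φ0] = [3, 0, 6]
r2 m[A→φ1] = [3, 2, 1]
r2 m[A→φ2] = [6, 2, 5]
r2 m[R→φ4] = [0, 0, 0]
r2 m[Q→φ1] = [0, 0, 0]
r2 m[N→φ2] = [6, 8, 1]
r2 m[N→φ3] = [4, 8, 0]
r2 m[N→φ5] = [8, 4, 1]
r3 m[φ0→B] = [5, 5, 2]
r3 m[φ0→A] = [3, 2, 0]
r3 m[φ1→A] = [3, 0, 5]
r3 m[φ1→Q] = [5, 2, 6]
r3 m[φ2→A] = [1, 1, 2]
r3 m[φ2→N] = [9, 7, 2]
r3 m[φ3→M] = [8, 5, 1]
r3 m[φ3→N] = [12, 7, 6]
r3 m[φ4→B] = [1, 0, 0]
r3 m[φ4→R] = [4, 6, 0]
r3 m[φ5→N] = [1, 6, 0]
r3 m[φ6→M] = [9, 7, 5]
r3 m[B→φ0] = [1, 0, 0]
r3 m[B→φ4] = [5, 4, 0]
r3 m[M→φ3] = [9, 7, 5]
r3 m[M→φ6] = [2, 4, 1]
r3 m[A→φ0] = [3, 0, 6]
r3 m[A→φ1] = [3, 2, 1]
r3 m[A→φ2] = [6, 2, 5]
r3 m[R→φ4] = [0, 0, 0]
r3 m[Q→φ1] = [0, 0, 0]
r3 m[N→φ2] = [6, 8, 1]
r3 m[N→φ3] = [4, 8, 0]
r3 m[N→φ5] = [8, 4, 1]
r4 m[φ0→B] = [5, 5, 2]
r4 m[φ0→A] = [3, 2, 0]
r4 m[φ1→A] = [3, 0, 5]
r4 m[φ1→Q] = [5, 2, 6]
r4 m[φ2→A] = [1, 1, 2]
r4 m[φ2→N] = [9, 7, 2]
r4 m[φ3→M] = [8, 5, 1]
r4 m[φ3→N] = [12, 7, 6]
r4 m[φ4→B] = [1, 0, 0]
r4 m[φ4→R] = [4, 6, 0]
r4 m[φ5→N] = [1, 6, 0]
r4 m[φ6→M] = [9, 7, 5]
r4 m[B→φ0] = [1, 0, 0]
r4 m[B→φ4] = [5, 5, 2]
r4 m[M→φ3] = [9, 7, 5]
r4 m[M→φ6] = [8, 5, 1]
r4 m[A→φ0] = [4, 1, 7]
r4 m[A→φ1] = [4, 3, 2]
r4 m[A→φ2] = [6, 2, 5]
r4 m[R→φ4] = [0, 0, 0]
r4 m[Q→φ1] = [0, 0, 0]
r4 m[N→φ2] = [13, 13, 6]
r4 m[N→φ3] = [10, 13, 2]
r4 m[N→φ5] = [21, 14, 8]
r5 m[φ0→B] = [6, 6, 3]
r5 m[φ0→A] = [3, 2, 0]
r5 m[φ1→A] = [3, 0, 5]
r5 m[φ1→Q] = [6, 3, 7]
r5 m[φ2→A] = [6, 6, 7]
r5 m[φ2→N] = [9, 7, 2]
r5 m[φ3→M] = [10, 7, 3]
r5 m[φ3→N] = [12, 7, 6]
r5 m[φ4→B] = [1, 0, 0]
r5 m[φ4→R] = [5, 7, 2]
r5 m[φ5→N] = [1, 6, 0]
r5 m[φ6→M] = [9, 7, 5]
r5 m[B→φ0] = [1, 0, 0]
r5 m[B→φ4] = [5, 5, 2]
r5 m[M→φ3] = [9, 7, 5]
r5 m[M→φ6] = [8, 5, 1]
r5 m[A→φ0] = [4, 1, 7]
r5 m[A→φ1] = [4, 3, 2]
r5 m[A→φ2] = [6, 2, 5]
r5 m[R→φ4] = [0, 0, 0]
r5 m[Q→φ1] = [0, 0, 0]
r5 m[N→φ2] = [13, 13, 6]
r5 m[N→φ3] = [10, 13, 2]
r5 m[N→φ5] = [21, 14, 8]
r6 m[φ0→B] = [6, 6, 3]
r6 m[φ0→A] = [3, 2, 0]
r6 m[φ1→A] = [3, 0, 5]
r6 m[φ1→Q] = [6, 3, 7]
r6 m[φ2→A] = [6, 6, 7]
r6 m[φ2→N] = [9, 7, 2]
r6 m[φ3→M] = [10, 7, 3]
r6 m[φ3→N] = [12, 7, 6]
r6 m[φ4→B] = [1, 0, 0]
r6 m[φ4→R] = [5, 7, 2]
r6 m[φ5→N] = [1, 6, 0]
r6 m[φ6→M] = [9, 7, 5]
r6 m[B→φ0] = [1, 0, 0]
r6 m[B→φ4] = [6, 6, 3]
r6 m[M→φ3] = [9, 7, 5]
r6 m[M→φ6] = [10, 7, 3]
r6 m[A→φ0] = [9, 6, 12]
r6 m[A→φ1] = [9, 8, 7]
r6 m[A→φ2] = [6, 2, 5]
r6 m[R→φ4] = [0, 0, 0]
r6 m[Q→φ1] = [0, 0, 0]
r6 m[N→φ2] = [13, 13, 6]
r6 m[N→φ3] = [10, 13, 2]
r6 m[N→φ5] = [21, 14, 8]
r7 m[φ0→B] = [11, 11, 8]
r7 m[φ0→A] = [3, 2, 0]
r7 m[φ1→A] = [3, 0, 5]
r7 m[φ1→Q] = [11, 8, 12]
r7 m[φ2→A] = [6, 6, 7]
r7 m[φ2→N] = [9, 7, 2]
r7 m[φ3→M] = [10, 7, 3]
r7 m[φ3→N] = [12, 7, 6]
r7 m[φ4→B] = [1, 0, 0]
r7 m[φ4→R] = [6, 8, 3]
r7 m[φ5→N] = [1, 6, 0]
r7 m[φ6→M] = [9, 7, 5]
r7 m[B→φ0] = [1, 0, 0]
r7 m[B→φ4] = [6, 6, 3]
r7 m[M→φ3] = [9, 7, 5]
r7 m[M→φ6] = [10, 7, 3]
r7 m[A→φ0] = [9, 6, 12]
r7 m[A→φ1] = [9, 8, 7]
r7 m[A→φ2] = [6, 2, 5]
r7 m[R→φ4] = [0, 0, 0]
r7 m[Q→φ1] = [0, 0, 0]
r7 m[N→φ2] = [13, 13, 6]
r7 m[N→φ3] = [10, 13, 2]
r7 m[N→φ5] = [21, 14, 8]
r8 m[φ0→B] = [11, 11, 8]
r8 m[φ0→A] = [3, 2, 0]
r8 m[φ1→A] = [3, 0, 5]
r8 m[φ1→Q] = [11, 8, 12]
r8 m[φ2→A] = [6, 6, 7]
r8 m[φ2→N] = [9, 7, 2]
r8 m[φ3→M] = [10, 7, 3]
r8 m[φ3→N] = [12, 7, 6]
r8 m[φ4→B] = [1, 0, 0]
r8 m[φ4→R] = [6, 8, 3]
r8 m[φ5→N] = [1, 6, 0]
r8 m[φ6→M] = [9, 7, 5]
r8 m[B→φ0] = [1, 0, 0]
r8 m[B→φ4] = [11, 11, 8]
r8 m[M→φ3] = [9, 7, 5]
r8 m[M→φ6] = [10, 7, 3]
r8 m[A→φ0] = [9, 6, 12]
r8 m[A→φ1] = [9, 8, 7]
r8 m[A→φ2] = [6, 2, 5]
r8 m[R→φ4] = [0, 0, 0]
r8 m[Q→φ1] = [0, 0, 0]
r8 m[N→φ2] = [13, 13, 6]
r8 m[N→φ3] = [10, 13, 2]
r8 m[N→φ5] = [21, 14, 8]
r9 m[φ0→B] = [11, 11, 8]
r9 m[φ0→A] = [3, 2, 0]
r9 m[φ1→A] = [3, 0, 5]
r9 m[φ1→Q] = [11, 8, 12]
r9 m[φ2→A] = [6, 6, 7]
r9 m[φ2→N] = [9, 7, 2]
r9 m[φ3→M] = [10, 7, 3]
r9 m[φ3→N] = [12, 7, 6]
r9 m[φ4→B] = [1, 0, 0]
r9 m[φ4→R] = [11, 13, 8]
r9 m[φ5→N] = [1, 6, 0]
r9 m[φ6→M] = [9, 7, 5]
r9 m[B→φ0] = [1, 0, 0]
r9 m[B→φ4] = [11, 11, 8]
r9 m[M→φ3] = [9, 7, 5]
r9 m[M→φ6] = [10, 7, 3]
r9 m[A→φ0] = [9, 6, 12]
r9 m[A→φ1] = [9, 8, 7]
r9 m[A→φ2] = [6, 2, 5]
r9 m[R→φ4] = [0, 0, 0]
r9 m[Q→φ1] = [0, 0, 0]
r9 m[N→φ2] = [13, 13, 6]
r9 m[N→φ3] = [10, 13, 2]
r9 m[N→φ5] = [21, 14, 8]
r10 m[φ0→B] = [11, 11, 8]
r10 m[φ0→A] = [3, 2, 0]
r10 m[φ1→A] = [3, 0, 5]
r10 m[φ1→Q] = [11, 8, 12]
r10 m[φ2→A] = [6, 6, 7]
r10 m[φ2→N] = [9, 7, 2]
r10 m[φ3→M] = [10, 7, 3]
r10 m[φ3→N] = [12, 7, 6]
r10 m[φ4→B] = [1, 0, 0]
r10 m[φ4→R] = [11, 13, 8]
r10 m[φ5→N] = [1, 6, 0]
r10 m[φ6→M] = [9, 7, 5]
r10 m[B→φ0] = [1, 0, 0]
r10 m[B→φ4] = [11, 11, 8]
r10 m[M→φ3] = [9, 7, 5]
r10 m[M→φ6] = [10, 7, 3]
r10 m[A→φ0] = [9, 6, 12]
r10 m[A→φ1] = [9, 8, 7]
r10 m[A→φ2] = [6, 2, 5]
r10 m[R→φ4] = [0, 0, 0]
r10 m[Q→φ1] = [0, 0, 0]
r10 m[N→φ2] = [13, 13, 6]
r10 m[N→φ3] = [10, 13, 2]
r10 m[N→φ5] = [21, 14, 8]
fixed point reached at round 10
b[A] = ⊗ incoming = [12, 8, 12]

b[A] = [12, 8, 12]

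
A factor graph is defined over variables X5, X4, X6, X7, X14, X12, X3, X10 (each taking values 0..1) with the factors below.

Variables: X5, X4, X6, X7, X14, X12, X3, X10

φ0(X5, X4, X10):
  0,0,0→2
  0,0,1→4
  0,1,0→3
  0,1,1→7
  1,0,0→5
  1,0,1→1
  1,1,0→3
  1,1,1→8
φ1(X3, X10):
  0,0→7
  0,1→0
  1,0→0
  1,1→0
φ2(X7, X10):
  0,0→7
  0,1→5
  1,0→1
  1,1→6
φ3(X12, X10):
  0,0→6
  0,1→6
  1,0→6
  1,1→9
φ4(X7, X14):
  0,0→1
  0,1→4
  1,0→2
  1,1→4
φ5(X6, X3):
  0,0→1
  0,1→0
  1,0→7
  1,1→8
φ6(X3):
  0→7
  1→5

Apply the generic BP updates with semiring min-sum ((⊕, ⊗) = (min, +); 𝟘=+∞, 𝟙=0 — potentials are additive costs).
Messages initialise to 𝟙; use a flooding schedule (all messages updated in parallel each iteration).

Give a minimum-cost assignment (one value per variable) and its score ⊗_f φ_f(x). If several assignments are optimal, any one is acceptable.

init: all messages = 𝟙 over 2 values
r1 m[φ0→X5] = [2, 1]
r1 m[φ0→X4] = [1, 3]
r1 m[φ0→X10] = [2, 1]
r1 m[φ1→X3] = [0, 0]
r1 m[φ1→X10] = [0, 0]
r1 m[φ2→X7] = [5, 1]
r1 m[φ2→X10] = [1, 5]
r1 m[φ3→X12] = [6, 6]
r1 m[φ3→X10] = [6, 6]
r1 m[φ4→X7] = [1, 2]
r1 m[φ4→X14] = [1, 4]
r1 m[φ5→X6] = [0, 7]
r1 m[φ5→X3] = [1, 0]
r1 m[φ6→X3] = [7, 5]
r1 m[X5→φ0] = [0, 0]
r1 m[X4→φ0] = [0, 0]
r1 m[X6→φ5] = [0, 0]
r1 m[X7→φ2] = [0, 0]
r1 m[X7→φ4] = [0, 0]
r1 m[X14→φ4] = [0, 0]
r1 m[X12→φ3] = [0, 0]
r1 m[X3→φ1] = [0, 0]
r1 m[X3→φ5] = [0, 0]
r1 m[X3→φ6] = [0, 0]
r1 m[X10→φ0] = [0, 0]
r1 m[X10→φ1] = [0, 0]
r1 m[X10→φ2] = [0, 0]
r1 m[X10→φ3] = [0, 0]
r2 m[φ0→X5] = [2, 1]
r2 m[φ0→X4] = [1, 3]
r2 m[φ0→X10] = [2, 1]
r2 m[φ1→X3] = [0, 0]
r2 m[φ1→X10] = [0, 0]
r2 m[φ2→X7] = [5, 1]
r2 m[φ2→X10] = [1, 5]
r2 m[φ3→X12] = [6, 6]
r2 m[φ3→X10] = [6, 6]
r2 m[φ4→X7] = [1, 2]
r2 m[φ4→X14] = [1, 4]
r2 m[φ5→X6] = [0, 7]
r2 m[φ5→X3] = [1, 0]
r2 m[φ6→X3] = [7, 5]
r2 m[X5→φ0] = [0, 0]
r2 m[X4→φ0] = [0, 0]
r2 m[X6→φ5] = [0, 0]
r2 m[X7→φ2] = [1, 2]
r2 m[X7→φ4] = [5, 1]
r2 m[X14→φ4] = [0, 0]
r2 m[X12→φ3] = [0, 0]
r2 m[X3→φ1] = [8, 5]
r2 m[X3→φ5] = [7, 5]
r2 m[X3→φ6] = [1, 0]
r2 m[X10→φ0] = [7, 11]
r2 m[X10→φ1] = [9, 12]
r2 m[X10→φ2] = [8, 7]
r2 m[X10→φ3] = [3, 6]
r3 m[φ0→X5] = [9, 10]
r3 m[φ0→X4] = [9, 10]
r3 m[φ0→X10] = [2, 1]
r3 m[φ1→X3] = [12, 9]
r3 m[φ1→X10] = [5, 5]
r3 m[φ2→X7] = [12, 9]
r3 m[φ2→X10] = [3, 6]
r3 m[φ3→X12] = [9, 9]
r3 m[φ3→X10] = [6, 6]
r3 m[φ4→X7] = [1, 2]
r3 m[φ4→X14] = [3, 5]
r3 m[φ5→X6] = [5, 13]
r3 m[φ5→X3] = [1, 0]
r3 m[φ6→X3] = [7, 5]
r3 m[X5→φ0] = [0, 0]
r3 m[X4→φ0] = [0, 0]
r3 m[X6→φ5] = [0, 0]
r3 m[X7→φ2] = [1, 2]
r3 m[X7→φ4] = [5, 1]
r3 m[X14→φ4] = [0, 0]
r3 m[X12→φ3] = [0, 0]
r3 m[X3→φ1] = [8, 5]
r3 m[X3→φ5] = [7, 5]
r3 m[X3→φ6] = [1, 0]
r3 m[X10→φ0] = [7, 11]
r3 m[X10→φ1] = [9, 12]
r3 m[X10→φ2] = [8, 7]
r3 m[X10→φ3] = [3, 6]
r4 m[φ0→X5] = [9, 10]
r4 m[φ0→X4] = [9, 10]
r4 m[φ0→X10] = [2, 1]
r4 m[φ1→X3] = [12, 9]
r4 m[φ1→X10] = [5, 5]
r4 m[φ2→X7] = [12, 9]
r4 m[φ2→X10] = [3, 6]
r4 m[φ3→X12] = [9, 9]
r4 m[φ3→X10] = [6, 6]
r4 m[φ4→X7] = [1, 2]
r4 m[φ4→X14] = [3, 5]
r4 m[φ5→X6] = [5, 13]
r4 m[φ5→X3] = [1, 0]
r4 m[φ6→X3] = [7, 5]
r4 m[X5→φ0] = [0, 0]
r4 m[X4→φ0] = [0, 0]
r4 m[X6→φ5] = [0, 0]
r4 m[X7→φ2] = [1, 2]
r4 m[X7→φ4] = [12, 9]
r4 m[X14→φ4] = [0, 0]
r4 m[X12→φ3] = [0, 0]
r4 m[X3→φ1] = [8, 5]
r4 m[X3→φ5] = [19, 14]
r4 m[X3→φ6] = [13, 9]
r4 m[X10→φ0] = [14, 17]
r4 m[X10→φ1] = [11, 13]
r4 m[X10→φ2] = [13, 12]
r4 m[X10→φ3] = [10, 12]
r5 m[φ0→X5] = [16, 17]
r5 m[φ0→X4] = [16, 17]
r5 m[φ0→X10] = [2, 1]
r5 m[φ1→X3] = [13, 11]
r5 m[φ1→X10] = [5, 5]
r5 m[φ2→X7] = [17, 14]
r5 m[φ2→X10] = [3, 6]
r5 m[φ3→X12] = [16, 16]
r5 m[φ3→X10] = [6, 6]
r5 m[φ4→X7] = [1, 2]
r5 m[φ4→X14] = [11, 13]
r5 m[φ5→X6] = [14, 22]
r5 m[φ5→X3] = [1, 0]
r5 m[φ6→X3] = [7, 5]
r5 m[X5→φ0] = [0, 0]
r5 m[X4→φ0] = [0, 0]
r5 m[X6→φ5] = [0, 0]
r5 m[X7→φ2] = [1, 2]
r5 m[X7→φ4] = [12, 9]
r5 m[X14→φ4] = [0, 0]
r5 m[X12→φ3] = [0, 0]
r5 m[X3→φ1] = [8, 5]
r5 m[X3→φ5] = [19, 14]
r5 m[X3→φ6] = [13, 9]
r5 m[X10→φ0] = [14, 17]
r5 m[X10→φ1] = [11, 13]
r5 m[X10→φ2] = [13, 12]
r5 m[X10→φ3] = [10, 12]
r6 m[φ0→X5] = [16, 17]
r6 m[φ0→X4] = [16, 17]
r6 m[φ0→X10] = [2, 1]
r6 m[φ1→X3] = [13, 11]
r6 m[φ1→X10] = [5, 5]
r6 m[φ2→X7] = [17, 14]
r6 m[φ2→X10] = [3, 6]
r6 m[φ3→X12] = [16, 16]
r6 m[φ3→X10] = [6, 6]
r6 m[φ4→X7] = [1, 2]
r6 m[φ4→X14] = [11, 13]
r6 m[φ5→X6] = [14, 22]
r6 m[φ5→X3] = [1, 0]
r6 m[φ6→X3] = [7, 5]
r6 m[X5→φ0] = [0, 0]
r6 m[X4→φ0] = [0, 0]
r6 m[X6→φ5] = [0, 0]
r6 m[X7→φ2] = [1, 2]
r6 m[X7→φ4] = [17, 14]
r6 m[X14→φ4] = [0, 0]
r6 m[X12→φ3] = [0, 0]
r6 m[X3→φ1] = [8, 5]
r6 m[X3→φ5] = [20, 16]
r6 m[X3→φ6] = [14, 11]
r6 m[X10→φ0] = [14, 17]
r6 m[X10→φ1] = [11, 13]
r6 m[X10→φ2] = [13, 12]
r6 m[X10→φ3] = [10, 12]
r7 m[φ0→X5] = [16, 17]
r7 m[φ0→X4] = [16, 17]
r7 m[φ0→X10] = [2, 1]
r7 m[φ1→X3] = [13, 11]
r7 m[φ1→X10] = [5, 5]
r7 m[φ2→X7] = [17, 14]
r7 m[φ2→X10] = [3, 6]
r7 m[φ3→X12] = [16, 16]
r7 m[φ3→X10] = [6, 6]
r7 m[φ4→X7] = [1, 2]
r7 m[φ4→X14] = [16, 18]
r7 m[φ5→X6] = [16, 24]
r7 m[φ5→X3] = [1, 0]
r7 m[φ6→X3] = [7, 5]
r7 m[X5→φ0] = [0, 0]
r7 m[X4→φ0] = [0, 0]
r7 m[X6→φ5] = [0, 0]
r7 m[X7→φ2] = [1, 2]
r7 m[X7→φ4] = [17, 14]
r7 m[X14→φ4] = [0, 0]
r7 m[X12→φ3] = [0, 0]
r7 m[X3→φ1] = [8, 5]
r7 m[X3→φ5] = [20, 16]
r7 m[X3→φ6] = [14, 11]
r7 m[X10→φ0] = [14, 17]
r7 m[X10→φ1] = [11, 13]
r7 m[X10→φ2] = [13, 12]
r7 m[X10→φ3] = [10, 12]
r8 m[φ0→X5] = [16, 17]
r8 m[φ0→X4] = [16, 17]
r8 m[φ0→X10] = [2, 1]
r8 m[φ1→X3] = [13, 11]
r8 m[φ1→X10] = [5, 5]
r8 m[φ2→X7] = [17, 14]
r8 m[φ2→X10] = [3, 6]
r8 m[φ3→X12] = [16, 16]
r8 m[φ3→X10] = [6, 6]
r8 m[φ4→X7] = [1, 2]
r8 m[φ4→X14] = [16, 18]
r8 m[φ5→X6] = [16, 24]
r8 m[φ5→X3] = [1, 0]
r8 m[φ6→X3] = [7, 5]
r8 m[X5→φ0] = [0, 0]
r8 m[X4→φ0] = [0, 0]
r8 m[X6→φ5] = [0, 0]
r8 m[X7→φ2] = [1, 2]
r8 m[X7→φ4] = [17, 14]
r8 m[X14→φ4] = [0, 0]
r8 m[X12→φ3] = [0, 0]
r8 m[X3→φ1] = [8, 5]
r8 m[X3→φ5] = [20, 16]
r8 m[X3→φ6] = [14, 11]
r8 m[X10→φ0] = [14, 17]
r8 m[X10→φ1] = [11, 13]
r8 m[X10→φ2] = [13, 12]
r8 m[X10→φ3] = [10, 12]
fixed point reached at round 8
traceback from X5: (X5=0, X4=0, X6=0, X7=1, X14=0, X12=0, X3=1, X10=0), score=16

assignment: (X5=0, X4=0, X6=0, X7=1, X14=0, X12=0, X3=1, X10=0); score = 16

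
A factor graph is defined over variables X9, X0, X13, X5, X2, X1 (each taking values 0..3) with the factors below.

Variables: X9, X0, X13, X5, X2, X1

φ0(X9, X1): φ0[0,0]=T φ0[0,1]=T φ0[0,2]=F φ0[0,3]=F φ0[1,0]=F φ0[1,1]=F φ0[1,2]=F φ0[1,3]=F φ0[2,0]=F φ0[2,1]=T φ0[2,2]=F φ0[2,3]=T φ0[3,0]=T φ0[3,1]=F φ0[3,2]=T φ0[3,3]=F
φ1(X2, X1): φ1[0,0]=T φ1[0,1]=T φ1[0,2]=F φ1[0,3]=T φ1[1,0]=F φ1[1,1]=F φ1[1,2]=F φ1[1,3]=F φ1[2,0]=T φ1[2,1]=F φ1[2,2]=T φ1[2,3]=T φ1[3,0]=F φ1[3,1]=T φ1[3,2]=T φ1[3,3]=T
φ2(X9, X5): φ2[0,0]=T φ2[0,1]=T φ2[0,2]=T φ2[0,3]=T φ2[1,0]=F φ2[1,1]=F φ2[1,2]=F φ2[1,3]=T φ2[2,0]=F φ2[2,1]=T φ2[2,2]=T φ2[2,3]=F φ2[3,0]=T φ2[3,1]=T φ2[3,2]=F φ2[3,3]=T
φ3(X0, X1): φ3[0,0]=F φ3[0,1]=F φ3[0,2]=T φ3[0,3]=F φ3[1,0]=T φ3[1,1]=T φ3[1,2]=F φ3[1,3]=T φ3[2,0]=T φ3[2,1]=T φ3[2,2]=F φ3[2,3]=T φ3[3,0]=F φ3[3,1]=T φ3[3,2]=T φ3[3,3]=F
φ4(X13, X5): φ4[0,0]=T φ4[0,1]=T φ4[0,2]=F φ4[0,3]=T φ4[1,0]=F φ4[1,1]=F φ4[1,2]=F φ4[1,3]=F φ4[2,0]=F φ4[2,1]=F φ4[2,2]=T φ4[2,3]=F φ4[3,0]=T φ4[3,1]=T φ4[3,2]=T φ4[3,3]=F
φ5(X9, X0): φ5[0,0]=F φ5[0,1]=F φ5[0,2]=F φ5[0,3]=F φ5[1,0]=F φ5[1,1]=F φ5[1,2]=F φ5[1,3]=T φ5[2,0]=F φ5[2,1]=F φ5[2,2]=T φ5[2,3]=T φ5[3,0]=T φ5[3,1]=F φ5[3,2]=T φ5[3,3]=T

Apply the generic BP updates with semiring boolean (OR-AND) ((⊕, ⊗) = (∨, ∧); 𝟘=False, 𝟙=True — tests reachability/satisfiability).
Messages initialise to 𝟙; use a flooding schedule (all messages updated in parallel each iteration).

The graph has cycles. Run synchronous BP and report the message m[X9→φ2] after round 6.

message @ round 6 = [F, F, T, T]

init: all messages = 𝟙 over 4 values
r1 m[φ0→X9] = [T, F, T, T]
r1 m[φ0→X1] = [T, T, T, T]
r1 m[φ1→X2] = [T, F, T, T]
r1 m[φ1→X1] = [T, T, T, T]
r1 m[φ2→X9] = [T, T, T, T]
r1 m[φ2→X5] = [T, T, T, T]
r1 m[φ3→X0] = [T, T, T, T]
r1 m[φ3→X1] = [T, T, T, T]
r1 m[φ4→X13] = [T, F, T, T]
r1 m[φ4→X5] = [T, T, T, T]
r1 m[φ5→X9] = [F, T, T, T]
r1 m[φ5→X0] = [T, F, T, T]
r1 m[X9→φ0] = [T, T, T, T]
r1 m[X9→φ2] = [T, T, T, T]
r1 m[X9→φ5] = [T, T, T, T]
r1 m[X0→φ3] = [T, T, T, T]
r1 m[X0→φ5] = [T, T, T, T]
r1 m[X13→φ4] = [T, T, T, T]
r1 m[X5→φ2] = [T, T, T, T]
r1 m[X5→φ4] = [T, T, T, T]
r1 m[X2→φ1] = [T, T, T, T]
r1 m[X1→φ0] = [T, T, T, T]
r1 m[X1→φ1] = [T, T, T, T]
r1 m[X1→φ3] = [T, T, T, T]
r2 m[φ0→X9] = [T, F, T, T]
r2 m[φ0→X1] = [T, T, T, T]
r2 m[φ1→X2] = [T, F, T, T]
r2 m[φ1→X1] = [T, T, T, T]
r2 m[φ2→X9] = [T, T, T, T]
r2 m[φ2→X5] = [T, T, T, T]
r2 m[φ3→X0] = [T, T, T, T]
r2 m[φ3→X1] = [T, T, T, T]
r2 m[φ4→X13] = [T, F, T, T]
r2 m[φ4→X5] = [T, T, T, T]
r2 m[φ5→X9] = [F, T, T, T]
r2 m[φ5→X0] = [T, F, T, T]
r2 m[X9→φ0] = [F, T, T, T]
r2 m[X9→φ2] = [F, F, T, T]
r2 m[X9→φ5] = [T, F, T, T]
r2 m[X0→φ3] = [T, F, T, T]
r2 m[X0→φ5] = [T, T, T, T]
r2 m[X13→φ4] = [T, T, T, T]
r2 m[X5→φ2] = [T, T, T, T]
r2 m[X5→φ4] = [T, T, T, T]
r2 m[X2→φ1] = [T, T, T, T]
r2 m[X1→φ0] = [T, T, T, T]
r2 m[X1→φ1] = [T, T, T, T]
r2 m[X1→φ3] = [T, T, T, T]
r3 m[φ0→X9] = [T, F, T, T]
r3 m[φ0→X1] = [T, T, T, T]
r3 m[φ1→X2] = [T, F, T, T]
r3 m[φ1→X1] = [T, T, T, T]
r3 m[φ2→X9] = [T, T, T, T]
r3 m[φ2→X5] = [T, T, T, T]
r3 m[φ3→X0] = [T, T, T, T]
r3 m[φ3→X1] = [T, T, T, T]
r3 m[φ4→X13] = [T, F, T, T]
r3 m[φ4→X5] = [T, T, T, T]
r3 m[φ5→X9] = [F, T, T, T]
r3 m[φ5→X0] = [T, F, T, T]
r3 m[X9→φ0] = [F, T, T, T]
r3 m[X9→φ2] = [F, F, T, T]
r3 m[X9→φ5] = [T, F, T, T]
r3 m[X0→φ3] = [T, F, T, T]
r3 m[X0→φ5] = [T, T, T, T]
r3 m[X13→φ4] = [T, T, T, T]
r3 m[X5→φ2] = [T, T, T, T]
r3 m[X5→φ4] = [T, T, T, T]
r3 m[X2→φ1] = [T, T, T, T]
r3 m[X1→φ0] = [T, T, T, T]
r3 m[X1→φ1] = [T, T, T, T]
r3 m[X1→φ3] = [T, T, T, T]
r4 m[φ0→X9] = [T, F, T, T]
r4 m[φ0→X1] = [T, T, T, T]
r4 m[φ1→X2] = [T, F, T, T]
r4 m[φ1→X1] = [T, T, T, T]
r4 m[φ2→X9] = [T, T, T, T]
r4 m[φ2→X5] = [T, T, T, T]
r4 m[φ3→X0] = [T, T, T, T]
r4 m[φ3→X1] = [T, T, T, T]
r4 m[φ4→X13] = [T, F, T, T]
r4 m[φ4→X5] = [T, T, T, T]
r4 m[φ5→X9] = [F, T, T, T]
r4 m[φ5→X0] = [T, F, T, T]
r4 m[X9→φ0] = [F, T, T, T]
r4 m[X9→φ2] = [F, F, T, T]
r4 m[X9→φ5] = [T, F, T, T]
r4 m[X0→φ3] = [T, F, T, T]
r4 m[X0→φ5] = [T, T, T, T]
r4 m[X13→φ4] = [T, T, T, T]
r4 m[X5→φ2] = [T, T, T, T]
r4 m[X5→φ4] = [T, T, T, T]
r4 m[X2→φ1] = [T, T, T, T]
r4 m[X1→φ0] = [T, T, T, T]
r4 m[X1→φ1] = [T, T, T, T]
r4 m[X1→φ3] = [T, T, T, T]
r5 m[φ0→X9] = [T, F, T, T]
r5 m[φ0→X1] = [T, T, T, T]
r5 m[φ1→X2] = [T, F, T, T]
r5 m[φ1→X1] = [T, T, T, T]
r5 m[φ2→X9] = [T, T, T, T]
r5 m[φ2→X5] = [T, T, T, T]
r5 m[φ3→X0] = [T, T, T, T]
r5 m[φ3→X1] = [T, T, T, T]
r5 m[φ4→X13] = [T, F, T, T]
r5 m[φ4→X5] = [T, T, T, T]
r5 m[φ5→X9] = [F, T, T, T]
r5 m[φ5→X0] = [T, F, T, T]
r5 m[X9→φ0] = [F, T, T, T]
r5 m[X9→φ2] = [F, F, T, T]
r5 m[X9→φ5] = [T, F, T, T]
r5 m[X0→φ3] = [T, F, T, T]
r5 m[X0→φ5] = [T, T, T, T]
r5 m[X13→φ4] = [T, T, T, T]
r5 m[X5→φ2] = [T, T, T, T]
r5 m[X5→φ4] = [T, T, T, T]
r5 m[X2→φ1] = [T, T, T, T]
r5 m[X1→φ0] = [T, T, T, T]
r5 m[X1→φ1] = [T, T, T, T]
r5 m[X1→φ3] = [T, T, T, T]
r6 m[φ0→X9] = [T, F, T, T]
r6 m[φ0→X1] = [T, T, T, T]
r6 m[φ1→X2] = [T, F, T, T]
r6 m[φ1→X1] = [T, T, T, T]
r6 m[φ2→X9] = [T, T, T, T]
r6 m[φ2→X5] = [T, T, T, T]
r6 m[φ3→X0] = [T, T, T, T]
r6 m[φ3→X1] = [T, T, T, T]
r6 m[φ4→X13] = [T, F, T, T]
r6 m[φ4→X5] = [T, T, T, T]
r6 m[φ5→X9] = [F, T, T, T]
r6 m[φ5→X0] = [T, F, T, T]
r6 m[X9→φ0] = [F, T, T, T]
r6 m[X9→φ2] = [F, F, T, T]
r6 m[X9→φ5] = [T, F, T, T]
r6 m[X0→φ3] = [T, F, T, T]
r6 m[X0→φ5] = [T, T, T, T]
r6 m[X13→φ4] = [T, T, T, T]
r6 m[X5→φ2] = [T, T, T, T]
r6 m[X5→φ4] = [T, T, T, T]
r6 m[X2→φ1] = [T, T, T, T]
r6 m[X1→φ0] = [T, T, T, T]
r6 m[X1→φ1] = [T, T, T, T]
r6 m[X1→φ3] = [T, T, T, T]
fixed point reached at round 3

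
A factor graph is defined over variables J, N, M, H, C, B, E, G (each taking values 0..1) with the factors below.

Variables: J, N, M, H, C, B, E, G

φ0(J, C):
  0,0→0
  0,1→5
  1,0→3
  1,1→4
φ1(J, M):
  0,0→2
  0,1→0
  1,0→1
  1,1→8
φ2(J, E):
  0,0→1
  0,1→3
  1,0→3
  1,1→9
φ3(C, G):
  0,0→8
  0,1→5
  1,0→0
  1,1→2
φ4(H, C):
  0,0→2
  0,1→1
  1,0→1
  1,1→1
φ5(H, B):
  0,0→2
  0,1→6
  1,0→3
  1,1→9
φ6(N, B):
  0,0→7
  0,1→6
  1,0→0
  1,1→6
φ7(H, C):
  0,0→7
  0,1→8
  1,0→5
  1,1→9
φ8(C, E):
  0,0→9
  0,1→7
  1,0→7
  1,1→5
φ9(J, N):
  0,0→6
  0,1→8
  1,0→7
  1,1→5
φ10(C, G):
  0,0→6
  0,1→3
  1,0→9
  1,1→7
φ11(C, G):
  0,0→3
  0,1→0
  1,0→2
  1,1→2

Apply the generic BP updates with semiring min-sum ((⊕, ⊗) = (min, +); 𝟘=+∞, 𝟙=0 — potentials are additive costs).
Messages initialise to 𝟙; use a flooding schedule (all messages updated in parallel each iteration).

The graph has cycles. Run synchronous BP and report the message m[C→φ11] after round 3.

init: all messages = 𝟙 over 2 values
r1 m[φ0→J] = [0, 3]
r1 m[φ0→C] = [0, 4]
r1 m[φ1→J] = [0, 1]
r1 m[φ1→M] = [1, 0]
r1 m[φ2→J] = [1, 3]
r1 m[φ2→E] = [1, 3]
r1 m[φ3→C] = [5, 0]
r1 m[φ3→G] = [0, 2]
r1 m[φ4→H] = [1, 1]
r1 m[φ4→C] = [1, 1]
r1 m[φ5→H] = [2, 3]
r1 m[φ5→B] = [2, 6]
r1 m[φ6→N] = [6, 0]
r1 m[φ6→B] = [0, 6]
r1 m[φ7→H] = [7, 5]
r1 m[φ7→C] = [5, 8]
r1 m[φ8→C] = [7, 5]
r1 m[φ8→E] = [7, 5]
r1 m[φ9→J] = [6, 5]
r1 m[φ9→N] = [6, 5]
r1 m[φ10→C] = [3, 7]
r1 m[φ10→G] = [6, 3]
r1 m[φ11→C] = [0, 2]
r1 m[φ11→G] = [2, 0]
r1 m[J→φ0] = [0, 0]
r1 m[J→φ1] = [0, 0]
r1 m[J→φ2] = [0, 0]
r1 m[J→φ9] = [0, 0]
r1 m[N→φ6] = [0, 0]
r1 m[N→φ9] = [0, 0]
r1 m[M→φ1] = [0, 0]
r1 m[H→φ4] = [0, 0]
r1 m[H→φ5] = [0, 0]
r1 m[H→φ7] = [0, 0]
r1 m[C→φ0] = [0, 0]
r1 m[C→φ3] = [0, 0]
r1 m[C→φ4] = [0, 0]
r1 m[C→φ7] = [0, 0]
r1 m[C→φ8] = [0, 0]
r1 m[C→φ10] = [0, 0]
r1 m[C→φ11] = [0, 0]
r1 m[B→φ5] = [0, 0]
r1 m[B→φ6] = [0, 0]
r1 m[E→φ2] = [0, 0]
r1 m[E→φ8] = [0, 0]
r1 m[G→φ3] = [0, 0]
r1 m[G→φ10] = [0, 0]
r1 m[G→φ11] = [0, 0]
r2 m[φ0→J] = [0, 3]
r2 m[φ0→C] = [0, 4]
r2 m[φ1→J] = [0, 1]
r2 m[φ1→M] = [1, 0]
r2 m[φ2→J] = [1, 3]
r2 m[φ2→E] = [1, 3]
r2 m[φ3→C] = [5, 0]
r2 m[φ3→G] = [0, 2]
r2 m[φ4→H] = [1, 1]
r2 m[φ4→C] = [1, 1]
r2 m[φ5→H] = [2, 3]
r2 m[φ5→B] = [2, 6]
r2 m[φ6→N] = [6, 0]
r2 m[φ6→B] = [0, 6]
r2 m[φ7→H] = [7, 5]
r2 m[φ7→C] = [5, 8]
r2 m[φ8→C] = [7, 5]
r2 m[φ8→E] = [7, 5]
r2 m[φ9→J] = [6, 5]
r2 m[φ9→N] = [6, 5]
r2 m[φ10→C] = [3, 7]
r2 m[φ10→G] = [6, 3]
r2 m[φ11→C] = [0, 2]
r2 m[φ11→G] = [2, 0]
r2 m[J→φ0] = [7, 9]
r2 m[J→φ1] = [7, 11]
r2 m[J→φ2] = [6, 9]
r2 m[J→φ9] = [1, 7]
r2 m[N→φ6] = [6, 5]
r2 m[N→φ9] = [6, 0]
r2 m[M→φ1] = [0, 0]
r2 m[H→φ4] = [9, 8]
r2 m[H→φ5] = [8, 6]
r2 m[H→φ7] = [3, 4]
r2 m[C→φ0] = [21, 23]
r2 m[C→φ3] = [16, 27]
r2 m[C→φ4] = [20, 26]
r2 m[C→φ7] = [16, 19]
r2 m[C→φ8] = [14, 22]
r2 m[C→φ10] = [18, 20]
r2 m[C→φ11] = [21, 25]
r2 m[B→φ5] = [0, 6]
r2 m[B→φ6] = [2, 6]
r2 m[E→φ2] = [7, 5]
r2 m[E→φ8] = [1, 3]
r2 m[G→φ3] = [8, 3]
r2 m[G→φ10] = [2, 2]
r2 m[G→φ11] = [6, 5]
r3 m[φ0→J] = [21, 24]
r3 m[φ0→C] = [7, 12]
r3 m[φ1→J] = [0, 1]
r3 m[φ1→M] = [9, 7]
r3 m[φ2→J] = [8, 10]
r3 m[φ2→E] = [7, 9]
r3 m[φ3→C] = [8, 5]
r3 m[φ3→G] = [24, 21]
r3 m[φ4→H] = [22, 21]
r3 m[φ4→C] = [9, 9]
r3 m[φ5→H] = [2, 3]
r3 m[φ5→B] = [9, 14]
r3 m[φ6→N] = [9, 2]
r3 m[φ6→B] = [5, 11]
r3 m[φ7→H] = [23, 21]
r3 m[φ7→C] = [9, 11]
r3 m[φ8→C] = [10, 8]
r3 m[φ8→E] = [23, 21]
r3 m[φ9→J] = [8, 5]
r3 m[φ9→N] = [7, 9]
r3 m[φ10→C] = [5, 9]
r3 m[φ10→G] = [24, 21]
r3 m[φ11→C] = [5, 7]
r3 m[φ11→G] = [24, 21]
r3 m[J→φ0] = [7, 9]
r3 m[J→φ1] = [7, 11]
r3 m[J→φ2] = [6, 9]
r3 m[J→φ9] = [1, 7]
r3 m[N→φ6] = [6, 5]
r3 m[N→φ9] = [6, 0]
r3 m[M→φ1] = [0, 0]
r3 m[H→φ4] = [9, 8]
r3 m[H→φ5] = [8, 6]
r3 m[H→φ7] = [3, 4]
r3 m[C→φ0] = [21, 23]
r3 m[C→φ3] = [16, 27]
r3 m[C→φ4] = [20, 26]
r3 m[C→φ7] = [16, 19]
r3 m[C→φ8] = [14, 22]
r3 m[C→φ10] = [18, 20]
r3 m[C→φ11] = [21, 25]
r3 m[B→φ5] = [0, 6]
r3 m[B→φ6] = [2, 6]
r3 m[E→φ2] = [7, 5]
r3 m[E→φ8] = [1, 3]
r3 m[G→φ3] = [8, 3]
r3 m[G→φ10] = [2, 2]
r3 m[G→φ11] = [6, 5]

message @ round 3 = [21, 25]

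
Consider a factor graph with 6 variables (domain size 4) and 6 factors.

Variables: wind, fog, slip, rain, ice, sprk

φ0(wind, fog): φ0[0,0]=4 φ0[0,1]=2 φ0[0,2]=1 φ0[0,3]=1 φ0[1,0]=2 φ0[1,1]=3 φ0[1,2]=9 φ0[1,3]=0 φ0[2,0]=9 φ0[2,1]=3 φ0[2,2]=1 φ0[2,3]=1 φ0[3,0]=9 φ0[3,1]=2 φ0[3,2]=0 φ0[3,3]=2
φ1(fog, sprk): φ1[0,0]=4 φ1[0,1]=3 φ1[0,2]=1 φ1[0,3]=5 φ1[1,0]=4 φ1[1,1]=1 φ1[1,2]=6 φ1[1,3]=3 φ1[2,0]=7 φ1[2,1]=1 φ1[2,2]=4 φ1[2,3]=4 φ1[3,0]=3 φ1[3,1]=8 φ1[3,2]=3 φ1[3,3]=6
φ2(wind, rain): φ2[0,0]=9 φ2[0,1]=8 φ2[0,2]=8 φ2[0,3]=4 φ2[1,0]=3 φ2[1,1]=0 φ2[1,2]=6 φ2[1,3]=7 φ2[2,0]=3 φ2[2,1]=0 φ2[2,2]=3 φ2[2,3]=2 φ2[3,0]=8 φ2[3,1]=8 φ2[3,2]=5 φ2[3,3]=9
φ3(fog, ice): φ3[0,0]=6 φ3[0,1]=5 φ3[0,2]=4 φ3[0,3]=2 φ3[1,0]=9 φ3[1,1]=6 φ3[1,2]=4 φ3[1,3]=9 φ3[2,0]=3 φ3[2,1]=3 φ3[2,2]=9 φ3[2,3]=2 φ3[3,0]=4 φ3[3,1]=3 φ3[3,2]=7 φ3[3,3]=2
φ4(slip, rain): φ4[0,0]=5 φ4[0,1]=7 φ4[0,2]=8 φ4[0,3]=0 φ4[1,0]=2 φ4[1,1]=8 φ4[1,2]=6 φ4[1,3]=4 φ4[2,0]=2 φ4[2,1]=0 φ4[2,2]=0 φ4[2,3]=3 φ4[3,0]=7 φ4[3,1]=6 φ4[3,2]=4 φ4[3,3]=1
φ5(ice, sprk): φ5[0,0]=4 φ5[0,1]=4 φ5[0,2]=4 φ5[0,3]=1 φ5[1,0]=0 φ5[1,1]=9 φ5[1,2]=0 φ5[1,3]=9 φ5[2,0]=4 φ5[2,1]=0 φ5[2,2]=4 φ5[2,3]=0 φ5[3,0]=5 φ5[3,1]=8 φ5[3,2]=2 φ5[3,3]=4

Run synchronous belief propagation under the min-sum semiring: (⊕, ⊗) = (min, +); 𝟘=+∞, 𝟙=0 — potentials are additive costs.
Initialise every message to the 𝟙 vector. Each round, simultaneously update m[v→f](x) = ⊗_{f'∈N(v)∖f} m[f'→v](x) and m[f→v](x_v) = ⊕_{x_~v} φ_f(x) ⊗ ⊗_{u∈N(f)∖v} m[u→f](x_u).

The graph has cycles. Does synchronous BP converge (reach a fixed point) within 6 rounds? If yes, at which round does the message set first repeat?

NOT CONVERGED within 6 rounds

init: all messages = 𝟙 over 4 values
r1 m[φ0→wind] = [1, 0, 1, 0]
r1 m[φ0→fog] = [2, 2, 0, 0]
r1 m[φ1→fog] = [1, 1, 1, 3]
r1 m[φ1→sprk] = [3, 1, 1, 3]
r1 m[φ2→wind] = [4, 0, 0, 5]
r1 m[φ2→rain] = [3, 0, 3, 2]
r1 m[φ3→fog] = [2, 4, 2, 2]
r1 m[φ3→ice] = [3, 3, 4, 2]
r1 m[φ4→slip] = [0, 2, 0, 1]
r1 m[φ4→rain] = [2, 0, 0, 0]
r1 m[φ5→ice] = [1, 0, 0, 2]
r1 m[φ5→sprk] = [0, 0, 0, 0]
r1 m[wind→φ0] = [0, 0, 0, 0]
r1 m[wind→φ2] = [0, 0, 0, 0]
r1 m[fog→φ0] = [0, 0, 0, 0]
r1 m[fog→φ1] = [0, 0, 0, 0]
r1 m[fog→φ3] = [0, 0, 0, 0]
r1 m[slip→φ4] = [0, 0, 0, 0]
r1 m[rain→φ2] = [0, 0, 0, 0]
r1 m[rain→φ4] = [0, 0, 0, 0]
r1 m[ice→φ3] = [0, 0, 0, 0]
r1 m[ice→φ5] = [0, 0, 0, 0]
r1 m[sprk→φ1] = [0, 0, 0, 0]
r1 m[sprk→φ5] = [0, 0, 0, 0]
r2 m[φ0→wind] = [1, 0, 1, 0]
r2 m[φ0→fog] = [2, 2, 0, 0]
r2 m[φ1→fog] = [1, 1, 1, 3]
r2 m[φ1→sprk] = [3, 1, 1, 3]
r2 m[φ2→wind] = [4, 0, 0, 5]
r2 m[φ2→rain] = [3, 0, 3, 2]
r2 m[φ3→fog] = [2, 4, 2, 2]
r2 m[φ3→ice] = [3, 3, 4, 2]
r2 m[φ4→slip] = [0, 2, 0, 1]
r2 m[φ4→rain] = [2, 0, 0, 0]
r2 m[φ5→ice] = [1, 0, 0, 2]
r2 m[φ5→sprk] = [0, 0, 0, 0]
r2 m[wind→φ0] = [4, 0, 0, 5]
r2 m[wind→φ2] = [1, 0, 1, 0]
r2 m[fog→φ0] = [3, 5, 3, 5]
r2 m[fog→φ1] = [4, 6, 2, 2]
r2 m[fog→φ3] = [3, 3, 1, 3]
r2 m[slip→φ4] = [0, 0, 0, 0]
r2 m[rain→φ2] = [2, 0, 0, 0]
r2 m[rain→φ4] = [3, 0, 3, 2]
r2 m[ice→φ3] = [1, 0, 0, 2]
r2 m[ice→φ5] = [3, 3, 4, 2]
r2 m[sprk→φ1] = [0, 0, 0, 0]
r2 m[sprk→φ5] = [3, 1, 1, 3]
r3 m[φ0→wind] = [4, 5, 4, 3]
r3 m[φ0→fog] = [2, 3, 1, 0]
r3 m[φ1→fog] = [1, 1, 1, 3]
r3 m[φ1→sprk] = [5, 3, 5, 6]
r3 m[φ2→wind] = [4, 0, 0, 5]
r3 m[φ2→rain] = [3, 0, 4, 3]
r3 m[φ3→fog] = [4, 4, 3, 3]
r3 m[φ3→ice] = [4, 4, 7, 3]
r3 m[φ4→slip] = [2, 5, 0, 3]
r3 m[φ4→rain] = [2, 0, 0, 0]
r3 m[φ5→ice] = [4, 1, 1, 3]
r3 m[φ5→sprk] = [3, 4, 3, 4]
r3 m[wind→φ0] = [4, 0, 0, 5]
r3 m[wind→φ2] = [1, 0, 1, 0]
r3 m[fog→φ0] = [3, 5, 3, 5]
r3 m[fog→φ1] = [4, 6, 2, 2]
r3 m[fog→φ3] = [3, 3, 1, 3]
r3 m[slip→φ4] = [0, 0, 0, 0]
r3 m[rain→φ2] = [2, 0, 0, 0]
r3 m[rain→φ4] = [3, 0, 3, 2]
r3 m[ice→φ3] = [1, 0, 0, 2]
r3 m[ice→φ5] = [3, 3, 4, 2]
r3 m[sprk→φ1] = [0, 0, 0, 0]
r3 m[sprk→φ5] = [3, 1, 1, 3]
r4 m[φ0→wind] = [4, 5, 4, 3]
r4 m[φ0→fog] = [2, 3, 1, 0]
r4 m[φ1→fog] = [1, 1, 1, 3]
r4 m[φ1→sprk] = [5, 3, 5, 6]
r4 m[φ2→wind] = [4, 0, 0, 5]
r4 m[φ2→rain] = [3, 0, 4, 3]
r4 m[φ3→fog] = [4, 4, 3, 3]
r4 m[φ3→ice] = [4, 4, 7, 3]
r4 m[φ4→slip] = [2, 5, 0, 3]
r4 m[φ4→rain] = [2, 0, 0, 0]
r4 m[φ5→ice] = [4, 1, 1, 3]
r4 m[φ5→sprk] = [3, 4, 3, 4]
r4 m[wind→φ0] = [4, 0, 0, 5]
r4 m[wind→φ2] = [4, 5, 4, 3]
r4 m[fog→φ0] = [5, 5, 4, 6]
r4 m[fog→φ1] = [6, 7, 4, 3]
r4 m[fog→φ3] = [3, 4, 2, 3]
r4 m[slip→φ4] = [0, 0, 0, 0]
r4 m[rain→φ2] = [2, 0, 0, 0]
r4 m[rain→φ4] = [3, 0, 4, 3]
r4 m[ice→φ3] = [4, 1, 1, 3]
r4 m[ice→φ5] = [4, 4, 7, 3]
r4 m[sprk→φ1] = [3, 4, 3, 4]
r4 m[sprk→φ5] = [5, 3, 5, 6]
r5 m[φ0→wind] = [5, 6, 5, 4]
r5 m[φ0→fog] = [2, 3, 1, 0]
r5 m[φ1→fog] = [4, 5, 5, 6]
r5 m[φ1→sprk] = [6, 5, 6, 8]
r5 m[φ2→wind] = [4, 0, 0, 5]
r5 m[φ2→rain] = [7, 4, 7, 6]
r5 m[φ3→fog] = [5, 5, 4, 4]
r5 m[φ3→ice] = [5, 5, 7, 4]
r5 m[φ4→slip] = [3, 5, 0, 4]
r5 m[φ4→rain] = [2, 0, 0, 0]
r5 m[φ5→ice] = [7, 5, 3, 7]
r5 m[φ5→sprk] = [4, 7, 4, 5]
r5 m[wind→φ0] = [4, 0, 0, 5]
r5 m[wind→φ2] = [4, 5, 4, 3]
r5 m[fog→φ0] = [5, 5, 4, 6]
r5 m[fog→φ1] = [6, 7, 4, 3]
r5 m[fog→φ3] = [3, 4, 2, 3]
r5 m[slip→φ4] = [0, 0, 0, 0]
r5 m[rain→φ2] = [2, 0, 0, 0]
r5 m[rain→φ4] = [3, 0, 4, 3]
r5 m[ice→φ3] = [4, 1, 1, 3]
r5 m[ice→φ5] = [4, 4, 7, 3]
r5 m[sprk→φ1] = [3, 4, 3, 4]
r5 m[sprk→φ5] = [5, 3, 5, 6]
r6 m[φ0→wind] = [5, 6, 5, 4]
r6 m[φ0→fog] = [2, 3, 1, 0]
r6 m[φ1→fog] = [4, 5, 5, 6]
r6 m[φ1→sprk] = [6, 5, 6, 8]
r6 m[φ2→wind] = [4, 0, 0, 5]
r6 m[φ2→rain] = [7, 4, 7, 6]
r6 m[φ3→fog] = [5, 5, 4, 4]
r6 m[φ3→ice] = [5, 5, 7, 4]
r6 m[φ4→slip] = [3, 5, 0, 4]
r6 m[φ4→rain] = [2, 0, 0, 0]
r6 m[φ5→ice] = [7, 5, 3, 7]
r6 m[φ5→sprk] = [4, 7, 4, 5]
r6 m[wind→φ0] = [4, 0, 0, 5]
r6 m[wind→φ2] = [5, 6, 5, 4]
r6 m[fog→φ0] = [9, 10, 9, 10]
r6 m[fog→φ1] = [7, 8, 5, 4]
r6 m[fog→φ3] = [6, 8, 6, 6]
r6 m[slip→φ4] = [0, 0, 0, 0]
r6 m[rain→φ2] = [2, 0, 0, 0]
r6 m[rain→φ4] = [7, 4, 7, 6]
r6 m[ice→φ3] = [7, 5, 3, 7]
r6 m[ice→φ5] = [5, 5, 7, 4]
r6 m[sprk→φ1] = [4, 7, 4, 5]
r6 m[sprk→φ5] = [6, 5, 6, 8]
no fixed point within 6 rounds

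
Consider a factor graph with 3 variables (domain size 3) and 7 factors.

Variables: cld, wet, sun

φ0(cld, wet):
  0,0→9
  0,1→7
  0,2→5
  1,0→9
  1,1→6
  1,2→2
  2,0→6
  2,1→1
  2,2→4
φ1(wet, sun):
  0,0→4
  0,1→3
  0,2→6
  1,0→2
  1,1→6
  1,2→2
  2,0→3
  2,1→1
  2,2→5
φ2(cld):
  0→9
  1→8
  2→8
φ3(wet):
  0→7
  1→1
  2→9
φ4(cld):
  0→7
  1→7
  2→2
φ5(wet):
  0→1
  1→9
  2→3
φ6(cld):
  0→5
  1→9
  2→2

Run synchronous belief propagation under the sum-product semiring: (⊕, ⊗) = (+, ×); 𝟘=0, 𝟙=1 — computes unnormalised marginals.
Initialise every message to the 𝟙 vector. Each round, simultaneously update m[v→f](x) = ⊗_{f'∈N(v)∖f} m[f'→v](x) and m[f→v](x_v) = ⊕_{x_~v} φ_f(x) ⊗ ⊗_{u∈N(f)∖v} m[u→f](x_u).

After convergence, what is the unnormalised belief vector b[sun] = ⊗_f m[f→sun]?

b[sun] = [526053, 516114, 778329]

init: all messages = 𝟙 over 3 values
r1 m[φ0→cld] = [21, 17, 11]
r1 m[φ0→wet] = [24, 14, 11]
r1 m[φ1→wet] = [13, 10, 9]
r1 m[φ1→sun] = [9, 10, 13]
r1 m[φ2→cld] = [9, 8, 8]
r1 m[φ3→wet] = [7, 1, 9]
r1 m[φ4→cld] = [7, 7, 2]
r1 m[φ5→wet] = [1, 9, 3]
r1 m[φ6→cld] = [5, 9, 2]
r1 m[cld→φ0] = [1, 1, 1]
r1 m[cld→φ2] = [1, 1, 1]
r1 m[cld→φ4] = [1, 1, 1]
r1 m[cld→φ6] = [1, 1, 1]
r1 m[wet→φ0] = [1, 1, 1]
r1 m[wet→φ1] = [1, 1, 1]
r1 m[wet→φ3] = [1, 1, 1]
r1 m[wet→φ5] = [1, 1, 1]
r1 m[sun→φ1] = [1, 1, 1]
r2 m[φ0→cld] = [21, 17, 11]
r2 m[φ0→wet] = [24, 14, 11]
r2 m[φ1→wet] = [13, 10, 9]
r2 m[φ1→sun] = [9, 10, 13]
r2 m[φ2→cld] = [9, 8, 8]
r2 m[φ3→wet] = [7, 1, 9]
r2 m[φ4→cld] = [7, 7, 2]
r2 m[φ5→wet] = [1, 9, 3]
r2 m[φ6→cld] = [5, 9, 2]
r2 m[cld→φ0] = [315, 504, 32]
r2 m[cld→φ2] = [735, 1071, 44]
r2 m[cld→φ4] = [945, 1224, 176]
r2 m[cld→φ6] = [1323, 952, 176]
r2 m[wet→φ0] = [91, 90, 243]
r2 m[wet→φ1] = [168, 126, 297]
r2 m[wet→φ3] = [312, 1260, 297]
r2 m[wet→φ5] = [2184, 140, 891]
r2 m[sun→φ1] = [1, 1, 1]
r3 m[φ0→cld] = [2664, 1845, 1608]
r3 m[φ0→wet] = [7563, 5261, 2711]
r3 m[φ1→wet] = [13, 10, 9]
r3 m[φ1→sun] = [1815, 1557, 2745]
r3 m[φ2→cld] = [9, 8, 8]
r3 m[φ3→wet] = [7, 1, 9]
r3 m[φ4→cld] = [7, 7, 2]
r3 m[φ5→wet] = [1, 9, 3]
r3 m[φ6→cld] = [5, 9, 2]
r3 m[cld→φ0] = [315, 504, 32]
r3 m[cld→φ2] = [735, 1071, 44]
r3 m[cld→φ4] = [945, 1224, 176]
r3 m[cld→φ6] = [1323, 952, 176]
r3 m[wet→φ0] = [91, 90, 243]
r3 m[wet→φ1] = [168, 126, 297]
r3 m[wet→φ3] = [312, 1260, 297]
r3 m[wet→φ5] = [2184, 140, 891]
r3 m[sun→φ1] = [1, 1, 1]
r4 m[φ0→cld] = [2664, 1845, 1608]
r4 m[φ0→wet] = [7563, 5261, 2711]
r4 m[φ1→wet] = [13, 10, 9]
r4 m[φ1→sun] = [1815, 1557, 2745]
r4 m[φ2→cld] = [9, 8, 8]
r4 m[φ3→wet] = [7, 1, 9]
r4 m[φ4→cld] = [7, 7, 2]
r4 m[φ5→wet] = [1, 9, 3]
r4 m[φ6→cld] = [5, 9, 2]
r4 m[cld→φ0] = [315, 504, 32]
r4 m[cld→φ2] = [93240, 116235, 6432]
r4 m[cld→φ4] = [119880, 132840, 25728]
r4 m[cld→φ6] = [167832, 103320, 25728]
r4 m[wet→φ0] = [91, 90, 243]
r4 m[wet→φ1] = [52941, 47349, 73197]
r4 m[wet→φ3] = [98319, 473490, 73197]
r4 m[wet→φ5] = [688233, 52610, 219591]
r4 m[sun→φ1] = [1, 1, 1]
r5 m[φ0→cld] = [2664, 1845, 1608]
r5 m[φ0→wet] = [7563, 5261, 2711]
r5 m[φ1→wet] = [13, 10, 9]
r5 m[φ1→sun] = [526053, 516114, 778329]
r5 m[φ2→cld] = [9, 8, 8]
r5 m[φ3→wet] = [7, 1, 9]
r5 m[φ4→cld] = [7, 7, 2]
r5 m[φ5→wet] = [1, 9, 3]
r5 m[φ6→cld] = [5, 9, 2]
r5 m[cld→φ0] = [315, 504, 32]
r5 m[cld→φ2] = [93240, 116235, 6432]
r5 m[cld→φ4] = [119880, 132840, 25728]
r5 m[cld→φ6] = [167832, 103320, 25728]
r5 m[wet→φ0] = [91, 90, 243]
r5 m[wet→φ1] = [52941, 47349, 73197]
r5 m[wet→φ3] = [98319, 473490, 73197]
r5 m[wet→φ5] = [688233, 52610, 219591]
r5 m[sun→φ1] = [1, 1, 1]
r6 m[φ0→cld] = [2664, 1845, 1608]
r6 m[φ0→wet] = [7563, 5261, 2711]
r6 m[φ1→wet] = [13, 10, 9]
r6 m[φ1→sun] = [526053, 516114, 778329]
r6 m[φ2→cld] = [9, 8, 8]
r6 m[φ3→wet] = [7, 1, 9]
r6 m[φ4→cld] = [7, 7, 2]
r6 m[φ5→wet] = [1, 9, 3]
r6 m[φ6→cld] = [5, 9, 2]
r6 m[cld→φ0] = [315, 504, 32]
r6 m[cld→φ2] = [93240, 116235, 6432]
r6 m[cld→φ4] = [119880, 132840, 25728]
r6 m[cld→φ6] = [167832, 103320, 25728]
r6 m[wet→φ0] = [91, 90, 243]
r6 m[wet→φ1] = [52941, 47349, 73197]
r6 m[wet→φ3] = [98319, 473490, 73197]
r6 m[wet→φ5] = [688233, 52610, 219591]
r6 m[sun→φ1] = [1, 1, 1]
fixed point reached at round 6
b[sun] = ⊗ incoming = [526053, 516114, 778329]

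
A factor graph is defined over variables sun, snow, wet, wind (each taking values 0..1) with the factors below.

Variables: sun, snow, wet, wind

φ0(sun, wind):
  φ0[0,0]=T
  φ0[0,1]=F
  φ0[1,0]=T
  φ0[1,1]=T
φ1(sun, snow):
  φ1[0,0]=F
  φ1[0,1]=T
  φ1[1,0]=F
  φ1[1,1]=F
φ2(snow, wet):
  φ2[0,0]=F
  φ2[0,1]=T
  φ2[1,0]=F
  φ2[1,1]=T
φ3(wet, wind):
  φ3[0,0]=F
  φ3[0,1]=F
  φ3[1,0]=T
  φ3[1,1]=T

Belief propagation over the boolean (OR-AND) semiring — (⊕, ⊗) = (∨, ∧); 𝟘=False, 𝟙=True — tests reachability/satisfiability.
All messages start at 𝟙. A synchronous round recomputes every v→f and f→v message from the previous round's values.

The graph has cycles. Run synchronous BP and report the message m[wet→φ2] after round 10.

init: all messages = 𝟙 over 2 values
r1 m[φ0→sun] = [T, T]
r1 m[φ0→wind] = [T, T]
r1 m[φ1→sun] = [T, F]
r1 m[φ1→snow] = [F, T]
r1 m[φ2→snow] = [T, T]
r1 m[φ2→wet] = [F, T]
r1 m[φ3→wet] = [F, T]
r1 m[φ3→wind] = [T, T]
r1 m[sun→φ0] = [T, T]
r1 m[sun→φ1] = [T, T]
r1 m[snow→φ1] = [T, T]
r1 m[snow→φ2] = [T, T]
r1 m[wet→φ2] = [T, T]
r1 m[wet→φ3] = [T, T]
r1 m[wind→φ0] = [T, T]
r1 m[wind→φ3] = [T, T]
r2 m[φ0→sun] = [T, T]
r2 m[φ0→wind] = [T, T]
r2 m[φ1→sun] = [T, F]
r2 m[φ1→snow] = [F, T]
r2 m[φ2→snow] = [T, T]
r2 m[φ2→wet] = [F, T]
r2 m[φ3→wet] = [F, T]
r2 m[φ3→wind] = [T, T]
r2 m[sun→φ0] = [T, F]
r2 m[sun→φ1] = [T, T]
r2 m[snow→φ1] = [T, T]
r2 m[snow→φ2] = [F, T]
r2 m[wet→φ2] = [F, T]
r2 m[wet→φ3] = [F, T]
r2 m[wind→φ0] = [T, T]
r2 m[wind→φ3] = [T, T]
r3 m[φ0→sun] = [T, T]
r3 m[φ0→wind] = [T, F]
r3 m[φ1→sun] = [T, F]
r3 m[φ1→snow] = [F, T]
r3 m[φ2→snow] = [T, T]
r3 m[φ2→wet] = [F, T]
r3 m[φ3→wet] = [F, T]
r3 m[φ3→wind] = [T, T]
r3 m[sun→φ0] = [T, F]
r3 m[sun→φ1] = [T, T]
r3 m[snow→φ1] = [T, T]
r3 m[snow→φ2] = [F, T]
r3 m[wet→φ2] = [F, T]
r3 m[wet→φ3] = [F, T]
r3 m[wind→φ0] = [T, T]
r3 m[wind→φ3] = [T, T]
r4 m[φ0→sun] = [T, T]
r4 m[φ0→wind] = [T, F]
r4 m[φ1→sun] = [T, F]
r4 m[φ1→snow] = [F, T]
r4 m[φ2→snow] = [T, T]
r4 m[φ2→wet] = [F, T]
r4 m[φ3→wet] = [F, T]
r4 m[φ3→wind] = [T, T]
r4 m[sun→φ0] = [T, F]
r4 m[sun→φ1] = [T, T]
r4 m[snow→φ1] = [T, T]
r4 m[snow→φ2] = [F, T]
r4 m[wet→φ2] = [F, T]
r4 m[wet→φ3] = [F, T]
r4 m[wind→φ0] = [T, T]
r4 m[wind→φ3] = [T, F]
r5 m[φ0→sun] = [T, T]
r5 m[φ0→wind] = [T, F]
r5 m[φ1→sun] = [T, F]
r5 m[φ1→snow] = [F, T]
r5 m[φ2→snow] = [T, T]
r5 m[φ2→wet] = [F, T]
r5 m[φ3→wet] = [F, T]
r5 m[φ3→wind] = [T, T]
r5 m[sun→φ0] = [T, F]
r5 m[sun→φ1] = [T, T]
r5 m[snow→φ1] = [T, T]
r5 m[snow→φ2] = [F, T]
r5 m[wet→φ2] = [F, T]
r5 m[wet→φ3] = [F, T]
r5 m[wind→φ0] = [T, T]
r5 m[wind→φ3] = [T, F]
r6 m[φ0→sun] = [T, T]
r6 m[φ0→wind] = [T, F]
r6 m[φ1→sun] = [T, F]
r6 m[φ1→snow] = [F, T]
r6 m[φ2→snow] = [T, T]
r6 m[φ2→wet] = [F, T]
r6 m[φ3→wet] = [F, T]
r6 m[φ3→wind] = [T, T]
r6 m[sun→φ0] = [T, F]
r6 m[sun→φ1] = [T, T]
r6 m[snow→φ1] = [T, T]
r6 m[snow→φ2] = [F, T]
r6 m[wet→φ2] = [F, T]
r6 m[wet→φ3] = [F, T]
r6 m[wind→φ0] = [T, T]
r6 m[wind→φ3] = [T, F]
r7 m[φ0→sun] = [T, T]
r7 m[φ0→wind] = [T, F]
r7 m[φ1→sun] = [T, F]
r7 m[φ1→snow] = [F, T]
r7 m[φ2→snow] = [T, T]
r7 m[φ2→wet] = [F, T]
r7 m[φ3→wet] = [F, T]
r7 m[φ3→wind] = [T, T]
r7 m[sun→φ0] = [T, F]
r7 m[sun→φ1] = [T, T]
r7 m[snow→φ1] = [T, T]
r7 m[snow→φ2] = [F, T]
r7 m[wet→φ2] = [F, T]
r7 m[wet→φ3] = [F, T]
r7 m[wind→φ0] = [T, T]
r7 m[wind→φ3] = [T, F]
r8 m[φ0→sun] = [T, T]
r8 m[φ0→wind] = [T, F]
r8 m[φ1→sun] = [T, F]
r8 m[φ1→snow] = [F, T]
r8 m[φ2→snow] = [T, T]
r8 m[φ2→wet] = [F, T]
r8 m[φ3→wet] = [F, T]
r8 m[φ3→wind] = [T, T]
r8 m[sun→φ0] = [T, F]
r8 m[sun→φ1] = [T, T]
r8 m[snow→φ1] = [T, T]
r8 m[snow→φ2] = [F, T]
r8 m[wet→φ2] = [F, T]
r8 m[wet→φ3] = [F, T]
r8 m[wind→φ0] = [T, T]
r8 m[wind→φ3] = [T, F]
r9 m[φ0→sun] = [T, T]
r9 m[φ0→wind] = [T, F]
r9 m[φ1→sun] = [T, F]
r9 m[φ1→snow] = [F, T]
r9 m[φ2→snow] = [T, T]
r9 m[φ2→wet] = [F, T]
r9 m[φ3→wet] = [F, T]
r9 m[φ3→wind] = [T, T]
r9 m[sun→φ0] = [T, F]
r9 m[sun→φ1] = [T, T]
r9 m[snow→φ1] = [T, T]
r9 m[snow→φ2] = [F, T]
r9 m[wet→φ2] = [F, T]
r9 m[wet→φ3] = [F, T]
r9 m[wind→φ0] = [T, T]
r9 m[wind→φ3] = [T, F]
r10 m[φ0→sun] = [T, T]
r10 m[φ0→wind] = [T, F]
r10 m[φ1→sun] = [T, F]
r10 m[φ1→snow] = [F, T]
r10 m[φ2→snow] = [T, T]
r10 m[φ2→wet] = [F, T]
r10 m[φ3→wet] = [F, T]
r10 m[φ3→wind] = [T, T]
r10 m[sun→φ0] = [T, F]
r10 m[sun→φ1] = [T, T]
r10 m[snow→φ1] = [T, T]
r10 m[snow→φ2] = [F, T]
r10 m[wet→φ2] = [F, T]
r10 m[wet→φ3] = [F, T]
r10 m[wind→φ0] = [T, T]
r10 m[wind→φ3] = [T, F]
fixed point reached at round 5

message @ round 10 = [F, T]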